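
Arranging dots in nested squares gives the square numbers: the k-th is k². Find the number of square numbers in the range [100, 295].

The n-th square number is n².
Smallest index with value ≥ 100: n = 10 (giving 100).
Largest index with value ≤ 295: n = 17 (giving 289).
Indices 10 through 17: 8 terms.

8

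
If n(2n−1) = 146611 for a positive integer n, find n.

271

Set n(2n−1) = 146611, giving 2n² − n − 146611 = 0.
The discriminant is 1 + 8·146611 = 1172889, and √1172889 = 1083.
So n = (1 + 1083) / 4 = 1084/4 = 271.
Check: 271·(2·271 − 1) = 146611. ✓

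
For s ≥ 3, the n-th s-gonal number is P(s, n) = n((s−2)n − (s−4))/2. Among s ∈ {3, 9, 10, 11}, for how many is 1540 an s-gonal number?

2

s = 3: P(3, 55) = 1540. ✓
s = 9: P(9, 21) = 1491 and P(9, 22) = 1639; 1540 is not s-gonal.
s = 10: P(10, 20) = 1540. ✓
s = 11: P(11, 18) = 1395 and P(11, 19) = 1558; 1540 is not s-gonal.
Hits: s ∈ {3, 10} → 2.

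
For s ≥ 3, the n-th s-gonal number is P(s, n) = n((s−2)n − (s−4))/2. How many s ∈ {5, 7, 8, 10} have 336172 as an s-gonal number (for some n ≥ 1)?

s = 5: P(5, 473) = 335357 and P(5, 474) = 336777; 336172 is not s-gonal.
s = 7: P(7, 367) = 336172. ✓
s = 8: P(8, 335) = 336005 and P(8, 336) = 338016; 336172 is not s-gonal.
s = 10: P(10, 290) = 335530 and P(10, 291) = 337851; 336172 is not s-gonal.
Hits: s ∈ {7} → 1.

1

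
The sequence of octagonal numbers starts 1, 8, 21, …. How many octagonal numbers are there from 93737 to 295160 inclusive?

137

The n-th octagonal number is n(3n−2).
Smallest index with value ≥ 93737: n = 178 (giving 94696).
Largest index with value ≤ 295160: n = 314 (giving 295160).
Indices 178 through 314: 137 terms.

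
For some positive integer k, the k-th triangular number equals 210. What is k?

Set n(n+1)/2 = 210, giving n² + n − 420 = 0.
So n = (-1 + 41) / 2 = 40/2 = 20.

20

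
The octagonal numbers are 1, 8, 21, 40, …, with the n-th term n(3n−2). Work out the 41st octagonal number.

4961

The 41st octagonal number is n(3n−2) with n = 41.
41·(3·41 − 2) = 41·121 = 4961.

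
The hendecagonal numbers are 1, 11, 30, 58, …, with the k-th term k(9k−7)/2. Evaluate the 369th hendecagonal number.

The 369th hendecagonal number is n(9n−7)/2 with n = 369.
369·(9·369 − 7)/2 = 369·3314/2 = 369·1657 = 611433.

611433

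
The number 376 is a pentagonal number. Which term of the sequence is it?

16

Set n(3n−1)/2 = 376, giving 3n² − n − 752 = 0.
So n = (1 + 95) / 6 = 96/6 = 16.
Check: 16·(3·16 − 1)/2 = 376. ✓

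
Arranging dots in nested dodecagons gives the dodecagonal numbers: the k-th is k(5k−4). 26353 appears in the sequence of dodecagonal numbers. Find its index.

Set n(5n−4) = 26353, giving 5n² − 4n − 26353 = 0.
The discriminant is 16 + 20·26353 = 527076, and √527076 = 726.
So n = (4 + 726) / 10 = 730/10 = 73.

73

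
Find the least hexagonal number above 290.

Solve n(2n−1) > 290 for integer n.
The largest n with value ≤ 290 is 12 (since 276 ≤ 290 < 325), so the first above is n = 13, value 325.

325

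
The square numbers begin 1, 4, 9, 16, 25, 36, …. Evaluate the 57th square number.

3249

The 57th square number is n² with n = 57.
57² = 3249.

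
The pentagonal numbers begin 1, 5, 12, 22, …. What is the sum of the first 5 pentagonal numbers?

Σ i(3i−1)/2 = (3Σi² − Σi) / 2 over i = 1..5.
Σi = 15 and Σi² = 55.
(3·55 − 1·15) / 2 = 150/2 = 75.

75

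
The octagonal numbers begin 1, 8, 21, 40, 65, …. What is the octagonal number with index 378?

427896

378·(3·378 − 2) = 378·1132 = 427896.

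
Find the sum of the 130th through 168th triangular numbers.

438295

Σ i(i+1)/2 = (Σi² + Σi) / 2 over i = 130..168.
Σi = 14196 − 8385 = 5811 and Σi² = 1594684 − 723905 = 870779.
(1·870779 + 1·5811) / 2 = 876590/2 = 438295.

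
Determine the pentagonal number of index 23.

782

The 23rd pentagonal number is n(3n−1)/2 with n = 23.
23·(3·23 − 1)/2 = 23·68/2 = 23·34 = 782.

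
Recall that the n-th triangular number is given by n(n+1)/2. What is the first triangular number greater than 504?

528

Solve n(n+1)/2 > 504 for integer n.
The largest n with value ≤ 504 is 31 (since 496 ≤ 504 < 528), so the first above is n = 32, value 528.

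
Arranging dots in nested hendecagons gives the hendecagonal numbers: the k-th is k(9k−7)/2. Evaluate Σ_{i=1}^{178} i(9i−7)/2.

Σ i(9i−7)/2 = (9Σi² − 7Σi) / 2 over i = 1..178.
Σi = 15931 and Σi² = 1895789.
(9·1895789 − 7·15931) / 2 = 16950584/2 = 8475292.

8475292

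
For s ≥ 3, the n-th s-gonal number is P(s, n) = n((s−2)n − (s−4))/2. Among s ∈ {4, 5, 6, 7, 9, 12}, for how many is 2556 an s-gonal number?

1

s = 4: P(4, 50) = 2500 and P(4, 51) = 2601; 2556 is not s-gonal.
s = 5: P(5, 41) = 2501 and P(5, 42) = 2625; 2556 is not s-gonal.
s = 6: P(6, 36) = 2556. ✓
s = 7: P(7, 32) = 2512 and P(7, 33) = 2673; 2556 is not s-gonal.
s = 9: P(9, 27) = 2484 and P(9, 28) = 2674; 2556 is not s-gonal.
s = 12: P(12, 23) = 2553 and P(12, 24) = 2784; 2556 is not s-gonal.
Hits: s ∈ {6} → 1.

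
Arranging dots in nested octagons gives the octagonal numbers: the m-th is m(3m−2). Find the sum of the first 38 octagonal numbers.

Σ i(3i−2) = 3Σi² − 2Σi over i = 1..38.
Σi = 741 and Σi² = 19019.
3·19019 − 2·741 = 55575.

55575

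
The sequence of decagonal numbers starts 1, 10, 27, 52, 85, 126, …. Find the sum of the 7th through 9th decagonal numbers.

704

Σ i(4i−3) = 4Σi² − 3Σi over i = 7..9.
Σi = 45 − 21 = 24 and Σi² = 285 − 91 = 194.
4·194 − 3·24 = 704.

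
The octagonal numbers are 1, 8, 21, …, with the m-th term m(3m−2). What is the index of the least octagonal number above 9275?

Solve n(3n−2) > 9275 for integer n.
The largest n with value ≤ 9275 is 55 (since 8965 ≤ 9275 < 9296), so the first above is n = 56, value 9296.

56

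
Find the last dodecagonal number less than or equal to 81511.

Solve n(5n−4) ≤ 81511 for integer n.
n = 128 gives 81408 ≤ 81511, while n = 129 gives 82689 > 81511; so the answer is 81408.

81408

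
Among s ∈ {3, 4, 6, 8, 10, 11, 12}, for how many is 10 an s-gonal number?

s = 3: P(3, 4) = 10. ✓
s = 4: P(4, 3) = 9 and P(4, 4) = 16; 10 is not s-gonal.
s = 6: P(6, 2) = 6 and P(6, 3) = 15; 10 is not s-gonal.
s = 8: P(8, 2) = 8 and P(8, 3) = 21; 10 is not s-gonal.
s = 10: P(10, 2) = 10. ✓
s = 11: P(11, 1) = 1 and P(11, 2) = 11; 10 is not s-gonal.
s = 12: P(12, 1) = 1 and P(12, 2) = 12; 10 is not s-gonal.
Hits: s ∈ {3, 10} → 2.

2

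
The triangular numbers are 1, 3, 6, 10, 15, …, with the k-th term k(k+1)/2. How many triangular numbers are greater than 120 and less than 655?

The n-th triangular number is n(n+1)/2.
Smallest index with value > 120: n = 16 (giving 136).
Largest index with value < 655: n = 35 (giving 630).
Indices 16 through 35: 20 terms.

20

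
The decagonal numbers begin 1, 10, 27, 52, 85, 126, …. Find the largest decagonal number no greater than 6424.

Solve n(4n−3) ≤ 6424 for integer n.
n = 40 gives 6280 ≤ 6424, while n = 41 gives 6601 > 6424; so the answer is 6280.

6280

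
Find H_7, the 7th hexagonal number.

91

The 7th hexagonal number is n(2n−1) with n = 7.
7·(2·7 − 1) = 7·13 = 91.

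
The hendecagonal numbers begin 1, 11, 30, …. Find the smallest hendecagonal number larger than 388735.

Solve n(9n−7)/2 > 388735 for integer n.
The largest n with value ≤ 388735 is 294 (since 387933 ≤ 388735 < 390580), so the first above is n = 295, value 390580.

390580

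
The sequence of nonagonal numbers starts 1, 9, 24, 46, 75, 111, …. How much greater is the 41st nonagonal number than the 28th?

3107

41·(7·41 − 5)/2 = 5781 and 28·(7·28 − 5)/2 = 2674.
Difference: 5781 − 2674 = 3107.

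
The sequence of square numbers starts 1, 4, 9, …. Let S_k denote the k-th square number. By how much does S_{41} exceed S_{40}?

81

n² − (n−1)² = 2n − 1, so 41² − 40² = 2·41 − 1 = 81.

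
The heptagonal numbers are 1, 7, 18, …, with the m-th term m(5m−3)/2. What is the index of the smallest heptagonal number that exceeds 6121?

50

Solve n(5n−3)/2 > 6121 for integer n.
The largest n with value ≤ 6121 is 49 (since 5929 ≤ 6121 < 6175), so the first above is n = 50, value 6175.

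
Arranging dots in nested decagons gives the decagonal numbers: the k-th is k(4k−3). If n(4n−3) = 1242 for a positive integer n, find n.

18

Set n(4n−3) = 1242, giving 4n² − 3n − 1242 = 0.
The discriminant is 9 + 16·1242 = 19881, and √19881 = 141.
So n = (3 + 141) / 8 = 144/8 = 18.
Check: 18·(4·18 − 3) = 1242. ✓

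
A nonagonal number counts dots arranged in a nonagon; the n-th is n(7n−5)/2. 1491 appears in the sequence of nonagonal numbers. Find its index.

Set n(7n−5)/2 = 1491, giving 7n² − 5n − 2982 = 0.
So n = (5 + 289) / 14 = 294/14 = 21.
Check: 21·(7·21 − 5)/2 = 1491. ✓

21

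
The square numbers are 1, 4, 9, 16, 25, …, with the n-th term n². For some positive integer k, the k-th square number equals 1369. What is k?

We need n² = 1369, so n = √1369 = 37.
Check: 37² = 1369. ✓

37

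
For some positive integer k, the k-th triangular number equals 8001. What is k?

126

Set n(n+1)/2 = 8001, giving n² + n − 16002 = 0.
The discriminant is 1 + 8·8001 = 64009, and √64009 = 253.
So n = (-1 + 253) / 2 = 252/2 = 126.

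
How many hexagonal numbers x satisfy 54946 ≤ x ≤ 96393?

54

The n-th hexagonal number is n(2n−1).
Smallest index with value ≥ 54946: n = 166 (giving 54946).
Largest index with value ≤ 96393: n = 219 (giving 95703).
Indices 166 through 219: 54 terms.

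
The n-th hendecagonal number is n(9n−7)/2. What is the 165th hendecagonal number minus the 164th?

1477

Consecutive hendecagonal numbers differ by 9n − 8: here 9·165 − 8 = 1477.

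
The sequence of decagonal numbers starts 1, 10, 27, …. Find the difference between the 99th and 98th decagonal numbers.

785

Consecutive decagonal numbers differ by 8n − 7: here 8·99 − 7 = 785.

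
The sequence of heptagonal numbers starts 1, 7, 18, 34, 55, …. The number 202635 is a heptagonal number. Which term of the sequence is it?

Set n(5n−3)/2 = 202635, giving 5n² − 3n − 405270 = 0.
The discriminant is 9 + 40·202635 = 8105409, and √8105409 = 2847.
So n = (3 + 2847) / 10 = 2850/10 = 285.

285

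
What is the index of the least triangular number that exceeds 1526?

55

Solve n(n+1)/2 > 1526 for integer n.
The largest n with value ≤ 1526 is 54 (since 1485 ≤ 1526 < 1540), so the first above is n = 55, value 1540.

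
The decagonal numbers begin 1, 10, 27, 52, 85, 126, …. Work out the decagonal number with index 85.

85·(4·85 − 3) = 85·337 = 28645.

28645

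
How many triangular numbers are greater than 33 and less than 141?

9

The n-th triangular number is n(n+1)/2.
Smallest index with value > 33: n = 8 (giving 36).
Largest index with value < 141: n = 16 (giving 136).
Indices 8 through 16: 9 terms.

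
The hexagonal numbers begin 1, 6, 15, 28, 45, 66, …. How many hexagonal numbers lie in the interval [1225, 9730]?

46

The n-th hexagonal number is n(2n−1).
Smallest index with value ≥ 1225: n = 25 (giving 1225).
Largest index with value ≤ 9730: n = 70 (giving 9730).
Indices 25 through 70: 46 terms.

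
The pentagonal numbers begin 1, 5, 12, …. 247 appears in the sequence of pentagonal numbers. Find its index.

13

Set n(3n−1)/2 = 247, giving 3n² − n − 494 = 0.
The discriminant is 1 + 24·247 = 5929, and √5929 = 77.
So n = (1 + 77) / 6 = 78/6 = 13.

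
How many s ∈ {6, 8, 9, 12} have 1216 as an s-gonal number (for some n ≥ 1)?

2

s = 6: P(6, 24) = 1128 and P(6, 25) = 1225; 1216 is not s-gonal.
s = 8: P(8, 20) = 1160 and P(8, 21) = 1281; 1216 is not s-gonal.
s = 9: P(9, 19) = 1216. ✓
s = 12: P(12, 16) = 1216. ✓
Hits: s ∈ {9, 12} → 2.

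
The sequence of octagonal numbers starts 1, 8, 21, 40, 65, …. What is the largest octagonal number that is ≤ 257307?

Solve n(3n−2) ≤ 257307 for integer n.
n = 293 gives 256961 ≤ 257307, while n = 294 gives 258720 > 257307; so the answer is 256961.

256961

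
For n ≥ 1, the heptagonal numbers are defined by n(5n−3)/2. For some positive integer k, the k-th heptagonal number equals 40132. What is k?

Set n(5n−3)/2 = 40132, giving 5n² − 3n − 80264 = 0.
The discriminant is 9 + 40·40132 = 1605289, and √1605289 = 1267.
So n = (3 + 1267) / 10 = 1270/10 = 127.
Check: 127·(5·127 − 3)/2 = 40132. ✓

127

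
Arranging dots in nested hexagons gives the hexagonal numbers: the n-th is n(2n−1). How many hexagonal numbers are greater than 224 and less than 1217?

14

The n-th hexagonal number is n(2n−1).
Smallest index with value > 224: n = 11 (giving 231).
Largest index with value < 1217: n = 24 (giving 1128).
Indices 11 through 24: 14 terms.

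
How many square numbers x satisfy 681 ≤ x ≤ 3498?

The n-th square number is n².
Smallest index with value ≥ 681: n = 27 (giving 729).
Largest index with value ≤ 3498: n = 59 (giving 3481).
Indices 27 through 59: 33 terms.

33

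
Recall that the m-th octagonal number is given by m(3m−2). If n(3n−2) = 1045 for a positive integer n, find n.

Set n(3n−2) = 1045, giving 3n² − 2n − 1045 = 0.
So n = (2 + 112) / 6 = 114/6 = 19.

19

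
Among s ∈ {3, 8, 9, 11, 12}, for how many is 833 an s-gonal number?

s = 3: P(3, 40) = 820 and P(3, 41) = 861; 833 is not s-gonal.
s = 8: P(8, 17) = 833. ✓
s = 9: P(9, 15) = 750 and P(9, 16) = 856; 833 is not s-gonal.
s = 11: P(11, 14) = 833. ✓
s = 12: P(12, 13) = 793 and P(12, 14) = 924; 833 is not s-gonal.
Hits: s ∈ {8, 11} → 2.

2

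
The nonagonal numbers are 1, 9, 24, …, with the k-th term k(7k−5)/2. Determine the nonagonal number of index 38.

4959

38·(7·38 − 5)/2 = 38·261/2 = 4959.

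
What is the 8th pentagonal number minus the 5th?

57

8·(3·8 − 1)/2 = 92 and 5·(3·5 − 1)/2 = 35.
Difference: 92 − 35 = 57.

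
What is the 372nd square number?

138384

The 372nd square number is n² with n = 372.
372² = 138384.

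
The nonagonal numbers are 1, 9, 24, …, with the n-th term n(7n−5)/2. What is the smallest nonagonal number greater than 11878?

12036

Solve n(7n−5)/2 > 11878 for integer n.
The largest n with value ≤ 11878 is 58 (since 11629 ≤ 11878 < 12036), so the first above is n = 59, value 12036.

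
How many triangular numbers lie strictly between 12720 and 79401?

238

The n-th triangular number is n(n+1)/2.
Smallest index with value > 12720: n = 160 (giving 12880).
Largest index with value < 79401: n = 397 (giving 79003).
Indices 160 through 397: 238 terms.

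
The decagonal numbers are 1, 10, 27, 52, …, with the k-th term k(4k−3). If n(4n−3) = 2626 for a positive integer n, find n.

26

Set n(4n−3) = 2626, giving 4n² − 3n − 2626 = 0.
The discriminant is 9 + 16·2626 = 42025, and √42025 = 205.
So n = (3 + 205) / 8 = 208/8 = 26.
Check: 26·(4·26 − 3) = 2626. ✓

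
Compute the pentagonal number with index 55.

4510

The 55th pentagonal number is n(3n−1)/2 with n = 55.
55·(3·55 − 1)/2 = 55·164/2 = 55·82 = 4510.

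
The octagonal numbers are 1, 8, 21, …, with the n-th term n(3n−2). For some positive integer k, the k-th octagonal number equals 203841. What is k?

261

Set n(3n−2) = 203841, giving 3n² − 2n − 203841 = 0.
So n = (2 + 1564) / 6 = 1566/6 = 261.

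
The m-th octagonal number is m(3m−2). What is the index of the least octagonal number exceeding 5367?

Solve n(3n−2) > 5367 for integer n.
The largest n with value ≤ 5367 is 42 (since 5208 ≤ 5367 < 5461), so the first above is n = 43, value 5461.

43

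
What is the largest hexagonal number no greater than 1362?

Solve n(2n−1) ≤ 1362 for integer n.
n = 26 gives 1326 ≤ 1362, while n = 27 gives 1431 > 1362; so the answer is 1326.

1326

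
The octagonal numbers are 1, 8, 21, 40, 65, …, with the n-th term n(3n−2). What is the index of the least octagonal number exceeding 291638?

Solve n(3n−2) > 291638 for integer n.
The largest n with value ≤ 291638 is 312 (since 291408 ≤ 291638 < 293281), so the first above is n = 313, value 293281.

313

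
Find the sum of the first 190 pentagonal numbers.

Σ i(3i−1)/2 = (3Σi² − Σi) / 2 over i = 1..190.
Σi = 18145 and Σi² = 2304415.
(3·2304415 − 1·18145) / 2 = 6895100/2 = 3447550.

3447550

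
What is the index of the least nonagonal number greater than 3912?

34

Solve n(7n−5)/2 > 3912 for integer n.
The largest n with value ≤ 3912 is 33 (since 3729 ≤ 3912 < 3961), so the first above is n = 34, value 3961.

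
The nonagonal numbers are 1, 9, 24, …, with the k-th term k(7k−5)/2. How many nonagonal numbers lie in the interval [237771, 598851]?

154

The n-th nonagonal number is n(7n−5)/2.
Smallest index with value ≥ 237771: n = 261 (giving 237771).
Largest index with value ≤ 598851: n = 414 (giving 598851).
Indices 261 through 414: 154 terms.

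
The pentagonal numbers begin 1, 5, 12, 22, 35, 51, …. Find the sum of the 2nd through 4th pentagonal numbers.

39

Σ i(3i−1)/2 = (3Σi² − Σi) / 2 over i = 2..4.
Σi = 10 − 1 = 9 and Σi² = 30 − 1 = 29.
(3·29 − 1·9) / 2 = 78/2 = 39.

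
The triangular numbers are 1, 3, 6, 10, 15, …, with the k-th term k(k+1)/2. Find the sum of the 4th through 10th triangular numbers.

Σ i(i+1)/2 = (Σi² + Σi) / 2 over i = 4..10.
Σi = 55 − 6 = 49 and Σi² = 385 − 14 = 371.
(1·371 + 1·49) / 2 = 420/2 = 210.

210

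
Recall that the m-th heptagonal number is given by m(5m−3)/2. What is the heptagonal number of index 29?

29·(5·29 − 3)/2 = 29·142/2 = 29·71 = 2059.

2059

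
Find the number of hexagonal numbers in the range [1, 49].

5

The n-th hexagonal number is n(2n−1).
Smallest index with value ≥ 1: n = 1 (giving 1).
Largest index with value ≤ 49: n = 5 (giving 45).
Indices 1 through 5: 5 terms.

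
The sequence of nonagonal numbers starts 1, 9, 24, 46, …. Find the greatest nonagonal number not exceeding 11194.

10836

Solve n(7n−5)/2 ≤ 11194 for integer n.
n = 56 gives 10836 ≤ 11194, while n = 57 gives 11229 > 11194; so the answer is 10836.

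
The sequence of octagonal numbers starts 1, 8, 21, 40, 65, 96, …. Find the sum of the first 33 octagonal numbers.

36465

Σ i(3i−2) = 3Σi² − 2Σi over i = 1..33.
Σi = 561 and Σi² = 12529.
3·12529 − 2·561 = 36465.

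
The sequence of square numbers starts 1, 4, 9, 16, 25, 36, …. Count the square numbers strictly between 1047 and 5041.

38

The n-th square number is n².
Smallest index with value > 1047: n = 33 (giving 1089).
Largest index with value < 5041: n = 70 (giving 4900).
Indices 33 through 70: 38 terms.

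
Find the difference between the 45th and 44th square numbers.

n² − (n−1)² = 2n − 1, so 45² − 44² = 2·45 − 1 = 89.

89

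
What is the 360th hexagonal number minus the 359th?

1437

Consecutive hexagonal numbers differ by 4n − 3: here 4·360 − 3 = 1437.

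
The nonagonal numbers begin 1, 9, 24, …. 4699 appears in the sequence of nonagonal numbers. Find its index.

37

Set n(7n−5)/2 = 4699, giving 7n² − 5n − 9398 = 0.
The discriminant is 25 + 56·4699 = 263169, and √263169 = 513.
So n = (5 + 513) / 14 = 518/14 = 37.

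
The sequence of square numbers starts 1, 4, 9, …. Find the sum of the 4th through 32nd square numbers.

Σ_{i=4}^{32} i² = 11440 − 14 = 11426.

11426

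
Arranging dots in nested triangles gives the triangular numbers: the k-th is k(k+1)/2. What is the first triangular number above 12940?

Solve n(n+1)/2 > 12940 for integer n.
The largest n with value ≤ 12940 is 160 (since 12880 ≤ 12940 < 13041), so the first above is n = 161, value 13041.

13041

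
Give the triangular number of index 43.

946

The 43rd triangular number is n(n+1)/2 with n = 43.
43·44/2 = 1892/2 = 946.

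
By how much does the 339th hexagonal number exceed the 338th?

1353

Consecutive hexagonal numbers differ by 4n − 3: here 4·339 − 3 = 1353.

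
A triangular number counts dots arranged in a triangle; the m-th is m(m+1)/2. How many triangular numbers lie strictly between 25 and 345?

19

The n-th triangular number is n(n+1)/2.
Smallest index with value > 25: n = 7 (giving 28).
Largest index with value < 345: n = 25 (giving 325).
Indices 7 through 25: 19 terms.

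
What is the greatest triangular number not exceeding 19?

15

Solve n(n+1)/2 ≤ 19 for integer n.
n = 5 gives 15 ≤ 19, while n = 6 gives 21 > 19; so the answer is 15.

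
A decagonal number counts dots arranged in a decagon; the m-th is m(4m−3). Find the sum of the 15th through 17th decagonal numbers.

2936

Σ i(4i−3) = 4Σi² − 3Σi over i = 15..17.
Σi = 153 − 105 = 48 and Σi² = 1785 − 1015 = 770.
4·770 − 3·48 = 2936.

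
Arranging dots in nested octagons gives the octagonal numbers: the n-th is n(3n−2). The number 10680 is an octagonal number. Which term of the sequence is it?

60

Set n(3n−2) = 10680, giving 3n² − 2n − 10680 = 0.
The discriminant is 4 + 12·10680 = 128164, and √128164 = 358.
So n = (2 + 358) / 6 = 360/6 = 60.
Check: 60·(3·60 − 2) = 10680. ✓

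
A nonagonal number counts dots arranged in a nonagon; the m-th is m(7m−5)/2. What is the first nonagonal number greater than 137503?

138106

Solve n(7n−5)/2 > 137503 for integer n.
The largest n with value ≤ 137503 is 198 (since 136719 ≤ 137503 < 138106), so the first above is n = 199, value 138106.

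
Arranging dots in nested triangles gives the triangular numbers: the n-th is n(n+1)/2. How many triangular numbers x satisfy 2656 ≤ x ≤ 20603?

The n-th triangular number is n(n+1)/2.
Smallest index with value ≥ 2656: n = 73 (giving 2701).
Largest index with value ≤ 20603: n = 202 (giving 20503).
Indices 73 through 202: 130 terms.

130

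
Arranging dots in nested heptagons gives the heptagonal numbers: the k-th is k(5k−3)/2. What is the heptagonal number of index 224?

The 224th heptagonal number is n(5n−3)/2 with n = 224.
224·(5·224 − 3)/2 = 224·1117/2 = 125104.

125104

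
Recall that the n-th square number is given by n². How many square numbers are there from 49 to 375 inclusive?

The n-th square number is n².
Smallest index with value ≥ 49: n = 7 (giving 49).
Largest index with value ≤ 375: n = 19 (giving 361).
Indices 7 through 19: 13 terms.

13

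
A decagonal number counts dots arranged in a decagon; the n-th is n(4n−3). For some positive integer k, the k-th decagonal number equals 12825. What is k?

Set n(4n−3) = 12825, giving 4n² − 3n − 12825 = 0.
The discriminant is 9 + 16·12825 = 205209, and √205209 = 453.
So n = (3 + 453) / 8 = 456/8 = 57.
Check: 57·(4·57 − 3) = 12825. ✓

57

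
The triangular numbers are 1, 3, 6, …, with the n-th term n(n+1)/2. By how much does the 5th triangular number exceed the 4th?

5

Consecutive triangular numbers differ by n: T_{5} − T_{4} = 5.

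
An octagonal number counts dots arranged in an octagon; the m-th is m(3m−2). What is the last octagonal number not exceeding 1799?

Solve n(3n−2) ≤ 1799 for integer n.
n = 24 gives 1680 ≤ 1799, while n = 25 gives 1825 > 1799; so the answer is 1680.

1680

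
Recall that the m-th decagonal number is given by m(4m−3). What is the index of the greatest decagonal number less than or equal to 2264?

24

Solve n(4n−3) ≤ 2264 for integer n.
n = 24 gives 2232 ≤ 2264, while n = 25 gives 2425 > 2264; so the answer is index 24.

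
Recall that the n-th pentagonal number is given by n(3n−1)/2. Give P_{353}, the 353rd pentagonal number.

353·(3·353 − 1)/2 = 353·1058/2 = 353·529 = 186737.

186737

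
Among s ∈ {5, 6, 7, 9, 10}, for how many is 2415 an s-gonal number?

1

s = 5: P(5, 40) = 2380 and P(5, 41) = 2501; 2415 is not s-gonal.
s = 6: P(6, 35) = 2415. ✓
s = 7: P(7, 31) = 2356 and P(7, 32) = 2512; 2415 is not s-gonal.
s = 9: P(9, 26) = 2301 and P(9, 27) = 2484; 2415 is not s-gonal.
s = 10: P(10, 24) = 2232 and P(10, 25) = 2425; 2415 is not s-gonal.
Hits: s ∈ {6} → 1.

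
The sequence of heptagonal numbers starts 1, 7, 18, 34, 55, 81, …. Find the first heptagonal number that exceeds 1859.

1918

Solve n(5n−3)/2 > 1859 for integer n.
The largest n with value ≤ 1859 is 27 (since 1782 ≤ 1859 < 1918), so the first above is n = 28, value 1918.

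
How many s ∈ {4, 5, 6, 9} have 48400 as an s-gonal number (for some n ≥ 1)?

s = 4: P(4, 220) = 48400. ✓
s = 5: P(5, 179) = 47972 and P(5, 180) = 48510; 48400 is not s-gonal.
s = 6: P(6, 155) = 47895 and P(6, 156) = 48516; 48400 is not s-gonal.
s = 9: P(9, 117) = 47619 and P(9, 118) = 48439; 48400 is not s-gonal.
Hits: s ∈ {4} → 1.

1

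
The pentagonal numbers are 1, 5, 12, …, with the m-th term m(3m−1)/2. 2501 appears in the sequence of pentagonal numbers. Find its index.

Set n(3n−1)/2 = 2501, giving 3n² − n − 5002 = 0.
The discriminant is 1 + 24·2501 = 60025, and √60025 = 245.
So n = (1 + 245) / 6 = 246/6 = 41.
Check: 41·(3·41 − 1)/2 = 2501. ✓

41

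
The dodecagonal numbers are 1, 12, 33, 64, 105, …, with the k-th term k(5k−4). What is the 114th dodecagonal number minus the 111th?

114·(5·114 − 4) = 64524 and 111·(5·111 − 4) = 61161.
Difference: 64524 − 61161 = 3363.

3363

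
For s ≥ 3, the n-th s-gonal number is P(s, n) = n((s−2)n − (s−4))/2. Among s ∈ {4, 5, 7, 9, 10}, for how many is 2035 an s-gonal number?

s = 4: P(4, 45) = 2025 and P(4, 46) = 2116; 2035 is not s-gonal.
s = 5: P(5, 37) = 2035. ✓
s = 7: P(7, 28) = 1918 and P(7, 29) = 2059; 2035 is not s-gonal.
s = 9: P(9, 24) = 1956 and P(9, 25) = 2125; 2035 is not s-gonal.
s = 10: P(10, 22) = 1870 and P(10, 23) = 2047; 2035 is not s-gonal.
Hits: s ∈ {5} → 1.

1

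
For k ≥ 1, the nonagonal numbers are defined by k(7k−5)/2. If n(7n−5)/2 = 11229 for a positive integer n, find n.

Set n(7n−5)/2 = 11229, giving 7n² − 5n − 22458 = 0.
The discriminant is 25 + 56·11229 = 628849, and √628849 = 793.
So n = (5 + 793) / 14 = 798/14 = 57.
Check: 57·(7·57 − 5)/2 = 11229. ✓

57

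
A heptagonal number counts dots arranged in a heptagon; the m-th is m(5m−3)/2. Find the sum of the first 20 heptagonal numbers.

Σ i(5i−3)/2 = (5Σi² − 3Σi) / 2 over i = 1..20.
Σi = 210 and Σi² = 2870.
(5·2870 − 3·210) / 2 = 13720/2 = 6860.

6860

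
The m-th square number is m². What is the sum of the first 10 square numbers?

Σ_{i=1}^{10} i² = 10·11·21/6 = 385.

385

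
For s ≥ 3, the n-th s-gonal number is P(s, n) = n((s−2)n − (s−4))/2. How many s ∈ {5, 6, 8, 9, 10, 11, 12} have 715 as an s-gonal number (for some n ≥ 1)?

s = 5: P(5, 22) = 715. ✓
s = 6: P(6, 19) = 703 and P(6, 20) = 780; 715 is not s-gonal.
s = 8: P(8, 15) = 645 and P(8, 16) = 736; 715 is not s-gonal.
s = 9: P(9, 14) = 651 and P(9, 15) = 750; 715 is not s-gonal.
s = 10: P(10, 13) = 637 and P(10, 14) = 742; 715 is not s-gonal.
s = 11: P(11, 13) = 715. ✓
s = 12: P(12, 12) = 672 and P(12, 13) = 793; 715 is not s-gonal.
Hits: s ∈ {5, 11} → 2.

2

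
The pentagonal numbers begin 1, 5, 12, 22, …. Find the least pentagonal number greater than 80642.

Solve n(3n−1)/2 > 80642 for integer n.
The largest n with value ≤ 80642 is 232 (since 80620 ≤ 80642 < 81317), so the first above is n = 233, value 81317.

81317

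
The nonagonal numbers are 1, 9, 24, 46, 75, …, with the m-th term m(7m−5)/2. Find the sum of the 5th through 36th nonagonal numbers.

Σ i(7i−5)/2 = (7Σi² − 5Σi) / 2 over i = 5..36.
Σi = 666 − 10 = 656 and Σi² = 16206 − 30 = 16176.
(7·16176 − 5·656) / 2 = 109952/2 = 54976.

54976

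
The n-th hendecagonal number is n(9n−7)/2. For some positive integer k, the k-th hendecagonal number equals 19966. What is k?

Set n(9n−7)/2 = 19966, giving 9n² − 7n − 39932 = 0.
The discriminant is 49 + 72·19966 = 1437601, and √1437601 = 1199.
So n = (7 + 1199) / 18 = 1206/18 = 67.
Check: 67·(9·67 − 7)/2 = 19966. ✓

67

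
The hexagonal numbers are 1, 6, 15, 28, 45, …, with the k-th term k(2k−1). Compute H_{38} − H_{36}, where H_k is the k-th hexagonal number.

38·(2·38 − 1) = 2850 and 36·(2·36 − 1) = 2556.
Difference: 2850 − 2556 = 294.

294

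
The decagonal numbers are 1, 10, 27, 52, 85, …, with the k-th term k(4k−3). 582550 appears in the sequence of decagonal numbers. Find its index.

382

Set n(4n−3) = 582550, giving 4n² − 3n − 582550 = 0.
The discriminant is 9 + 16·582550 = 9320809, and √9320809 = 3053.
So n = (3 + 3053) / 8 = 3056/8 = 382.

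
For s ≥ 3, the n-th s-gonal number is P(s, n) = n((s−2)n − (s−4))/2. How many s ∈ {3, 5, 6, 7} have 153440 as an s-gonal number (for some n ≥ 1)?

1

s = 3: P(3, 553) = 153181 and P(3, 554) = 153735; 153440 is not s-gonal.
s = 5: P(5, 320) = 153440. ✓
s = 6: P(6, 277) = 153181 and P(6, 278) = 154290; 153440 is not s-gonal.
s = 7: P(7, 248) = 153388 and P(7, 249) = 154629; 153440 is not s-gonal.
Hits: s ∈ {5} → 1.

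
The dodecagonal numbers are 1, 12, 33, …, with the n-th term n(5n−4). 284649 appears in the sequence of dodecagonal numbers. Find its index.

239

Set n(5n−4) = 284649, giving 5n² − 4n − 284649 = 0.
So n = (4 + 2386) / 10 = 2390/10 = 239.
Check: 239·(5·239 − 4) = 284649. ✓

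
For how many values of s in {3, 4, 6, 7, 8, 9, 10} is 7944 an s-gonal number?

s = 3: P(3, 125) = 7875 and P(3, 126) = 8001; 7944 is not s-gonal.
s = 4: P(4, 89) = 7921 and P(4, 90) = 8100; 7944 is not s-gonal.
s = 6: P(6, 63) = 7875 and P(6, 64) = 8128; 7944 is not s-gonal.
s = 7: P(7, 56) = 7756 and P(7, 57) = 8037; 7944 is not s-gonal.
s = 8: P(8, 51) = 7701 and P(8, 52) = 8008; 7944 is not s-gonal.
s = 9: P(9, 48) = 7944. ✓
s = 10: P(10, 44) = 7612 and P(10, 45) = 7965; 7944 is not s-gonal.
Hits: s ∈ {9} → 1.

1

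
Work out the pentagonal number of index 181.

49051

The 181st pentagonal number is n(3n−1)/2 with n = 181.
181·(3·181 − 1)/2 = 181·542/2 = 181·271 = 49051.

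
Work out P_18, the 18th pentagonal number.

477

The 18th pentagonal number is n(3n−1)/2 with n = 18.
18·(3·18 − 1)/2 = 18·53/2 = 477.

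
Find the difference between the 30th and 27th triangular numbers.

30·31/2 = 465 and 27·28/2 = 378.
Difference: 465 − 378 = 87.

87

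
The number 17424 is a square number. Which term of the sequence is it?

132

We need n² = 17424, so n = √17424 = 132.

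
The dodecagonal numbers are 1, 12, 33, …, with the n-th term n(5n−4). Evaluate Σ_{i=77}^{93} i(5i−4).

610385

Σ i(5i−4) = 5Σi² − 4Σi over i = 77..93.
Σi = 4371 − 2926 = 1445 and Σi² = 272459 − 149226 = 123233.
5·123233 − 4·1445 = 610385.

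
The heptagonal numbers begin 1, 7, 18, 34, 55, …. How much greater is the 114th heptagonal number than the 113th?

Consecutive heptagonal numbers differ by 5n − 4: here 5·114 − 4 = 566.

566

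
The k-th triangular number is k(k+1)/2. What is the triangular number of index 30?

30·31/2 = 930/2 = 465.

465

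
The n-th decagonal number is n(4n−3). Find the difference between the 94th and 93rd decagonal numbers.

Consecutive decagonal numbers differ by 8n − 7: here 8·94 − 7 = 745.

745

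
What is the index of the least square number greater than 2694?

Solve n² > 2694 for integer n.
The largest n with value ≤ 2694 is 51 (since 2601 ≤ 2694 < 2704), so the first above is n = 52, value 2704.

52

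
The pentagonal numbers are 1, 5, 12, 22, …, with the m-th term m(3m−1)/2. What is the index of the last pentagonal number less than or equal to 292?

Solve n(3n−1)/2 ≤ 292 for integer n.
n = 14 gives 287 ≤ 292, while n = 15 gives 330 > 292; so the answer is index 14.

14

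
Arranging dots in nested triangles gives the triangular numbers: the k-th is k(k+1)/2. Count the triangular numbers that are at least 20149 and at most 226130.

The n-th triangular number is n(n+1)/2.
Smallest index with value ≥ 20149: n = 201 (giving 20301).
Largest index with value ≤ 226130: n = 672 (giving 226128).
Indices 201 through 672: 472 terms.

472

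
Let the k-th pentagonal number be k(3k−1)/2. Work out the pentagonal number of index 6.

51

6·(3·6 − 1)/2 = 6·17/2 = 51.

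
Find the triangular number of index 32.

32·33/2 = 1056/2 = 528.

528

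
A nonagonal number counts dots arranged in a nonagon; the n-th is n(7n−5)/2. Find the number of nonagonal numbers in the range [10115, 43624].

The n-th nonagonal number is n(7n−5)/2.
Smallest index with value ≥ 10115: n = 55 (giving 10450).
Largest index with value ≤ 43624: n = 112 (giving 43624).
Indices 55 through 112: 58 terms.

58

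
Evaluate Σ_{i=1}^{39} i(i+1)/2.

Σ i(i+1)/2 = (Σi² + Σi) / 2 over i = 1..39.
Σi = 780 and Σi² = 20540.
(1·20540 + 1·780) / 2 = 21320/2 = 10660.

10660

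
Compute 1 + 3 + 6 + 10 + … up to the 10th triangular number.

220

Σ i(i+1)/2 = (Σi² + Σi) / 2 over i = 1..10.
Σi = 55 and Σi² = 385.
(1·385 + 1·55) / 2 = 440/2 = 220.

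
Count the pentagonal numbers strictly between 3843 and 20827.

67

The n-th pentagonal number is n(3n−1)/2.
Smallest index with value > 3843: n = 51 (giving 3876).
Largest index with value < 20827: n = 117 (giving 20475).
Indices 51 through 117: 67 terms.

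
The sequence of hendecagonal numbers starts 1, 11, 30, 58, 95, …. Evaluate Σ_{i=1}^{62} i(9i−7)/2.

359352

Σ i(9i−7)/2 = (9Σi² − 7Σi) / 2 over i = 1..62.
Σi = 1953 and Σi² = 81375.
(9·81375 − 7·1953) / 2 = 718704/2 = 359352.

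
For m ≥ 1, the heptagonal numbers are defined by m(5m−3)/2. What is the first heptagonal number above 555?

Solve n(5n−3)/2 > 555 for integer n.
The largest n with value ≤ 555 is 15 (since 540 ≤ 555 < 616), so the first above is n = 16, value 616.

616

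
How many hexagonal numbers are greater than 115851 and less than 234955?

102

The n-th hexagonal number is n(2n−1).
Smallest index with value > 115851: n = 241 (giving 115921).
Largest index with value < 234955: n = 342 (giving 233586).
Indices 241 through 342: 102 terms.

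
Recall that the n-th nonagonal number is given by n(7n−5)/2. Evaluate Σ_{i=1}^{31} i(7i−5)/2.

35216

Σ i(7i−5)/2 = (7Σi² − 5Σi) / 2 over i = 1..31.
Σi = 496 and Σi² = 10416.
(7·10416 − 5·496) / 2 = 70432/2 = 35216.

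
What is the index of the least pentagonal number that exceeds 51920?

187

Solve n(3n−1)/2 > 51920 for integer n.
The largest n with value ≤ 51920 is 186 (since 51801 ≤ 51920 < 52360), so the first above is n = 187, value 52360.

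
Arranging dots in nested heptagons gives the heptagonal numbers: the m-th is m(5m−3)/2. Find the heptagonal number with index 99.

The 99th heptagonal number is n(5n−3)/2 with n = 99.
99·(5·99 − 3)/2 = 99·492/2 = 99·246 = 24354.

24354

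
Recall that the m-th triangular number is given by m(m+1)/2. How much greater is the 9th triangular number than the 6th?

9·10/2 = 45 and 6·7/2 = 21.
Difference: 45 − 21 = 24.

24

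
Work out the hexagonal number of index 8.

The 8th hexagonal number is n(2n−1) with n = 8.
8·(2·8 − 1) = 8·15 = 120.

120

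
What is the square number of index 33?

33² = 1089.

1089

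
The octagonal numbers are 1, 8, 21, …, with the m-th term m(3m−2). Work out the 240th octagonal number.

The 240th octagonal number is n(3n−2) with n = 240.
240·(3·240 − 2) = 240·718 = 172320.

172320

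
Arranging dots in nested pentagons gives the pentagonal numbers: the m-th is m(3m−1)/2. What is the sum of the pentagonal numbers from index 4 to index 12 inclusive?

918

Σ i(3i−1)/2 = (3Σi² − Σi) / 2 over i = 4..12.
Σi = 78 − 6 = 72 and Σi² = 650 − 14 = 636.
(3·636 − 1·72) / 2 = 1836/2 = 918.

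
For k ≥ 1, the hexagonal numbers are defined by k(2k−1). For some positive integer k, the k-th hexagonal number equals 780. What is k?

Set n(2n−1) = 780, giving 2n² − n − 780 = 0.
The discriminant is 1 + 8·780 = 6241, and √6241 = 79.
So n = (1 + 79) / 4 = 80/4 = 20.

20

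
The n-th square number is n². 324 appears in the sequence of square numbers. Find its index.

We need n² = 324, so n = √324 = 18.

18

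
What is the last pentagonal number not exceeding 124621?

124272

Solve n(3n−1)/2 ≤ 124621 for integer n.
n = 288 gives 124272 ≤ 124621, while n = 289 gives 125137 > 124621; so the answer is 124272.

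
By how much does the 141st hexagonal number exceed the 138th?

141·(2·141 − 1) = 39621 and 138·(2·138 − 1) = 37950.
Difference: 39621 − 37950 = 1671.

1671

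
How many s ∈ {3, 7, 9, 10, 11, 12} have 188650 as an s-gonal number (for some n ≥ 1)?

1

s = 3: P(3, 613) = 188191 and P(3, 614) = 188805; 188650 is not s-gonal.
s = 7: P(7, 275) = 188650. ✓
s = 9: P(9, 232) = 187804 and P(9, 233) = 189429; 188650 is not s-gonal.
s = 10: P(10, 217) = 187705 and P(10, 218) = 189442; 188650 is not s-gonal.
s = 11: P(11, 205) = 188395 and P(11, 206) = 190241; 188650 is not s-gonal.
s = 12: P(12, 194) = 187404 and P(12, 195) = 189345; 188650 is not s-gonal.
Hits: s ∈ {7} → 1.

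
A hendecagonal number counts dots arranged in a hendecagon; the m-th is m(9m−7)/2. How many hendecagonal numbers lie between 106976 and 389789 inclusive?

The n-th hendecagonal number is n(9n−7)/2.
Smallest index with value ≥ 106976: n = 155 (giving 107570).
Largest index with value ≤ 389789: n = 294 (giving 387933).
Indices 155 through 294: 140 terms.

140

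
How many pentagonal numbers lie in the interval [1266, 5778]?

33

The n-th pentagonal number is n(3n−1)/2.
Smallest index with value ≥ 1266: n = 30 (giving 1335).
Largest index with value ≤ 5778: n = 62 (giving 5735).
Indices 30 through 62: 33 terms.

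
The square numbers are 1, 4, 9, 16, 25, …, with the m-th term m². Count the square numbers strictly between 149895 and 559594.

361

The n-th square number is n².
Smallest index with value > 149895: n = 388 (giving 150544).
Largest index with value < 559594: n = 748 (giving 559504).
Indices 388 through 748: 361 terms.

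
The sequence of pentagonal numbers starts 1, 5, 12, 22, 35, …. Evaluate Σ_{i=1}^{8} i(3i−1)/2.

288

Σ i(3i−1)/2 = (3Σi² − Σi) / 2 over i = 1..8.
Σi = 36 and Σi² = 204.
(3·204 − 1·36) / 2 = 576/2 = 288.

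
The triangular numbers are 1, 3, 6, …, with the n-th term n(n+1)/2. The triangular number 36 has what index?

Set n(n+1)/2 = 36, giving n² + n − 72 = 0.
The discriminant is 1 + 8·36 = 289, and √289 = 17.
So n = (-1 + 17) / 2 = 16/2 = 8.
Check: 8·9/2 = 36. ✓

8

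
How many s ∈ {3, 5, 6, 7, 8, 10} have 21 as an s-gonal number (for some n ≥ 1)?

s = 3: P(3, 6) = 21. ✓
s = 5: P(5, 3) = 12 and P(5, 4) = 22; 21 is not s-gonal.
s = 6: P(6, 3) = 15 and P(6, 4) = 28; 21 is not s-gonal.
s = 7: P(7, 3) = 18 and P(7, 4) = 34; 21 is not s-gonal.
s = 8: P(8, 3) = 21. ✓
s = 10: P(10, 2) = 10 and P(10, 3) = 27; 21 is not s-gonal.
Hits: s ∈ {3, 8} → 2.

2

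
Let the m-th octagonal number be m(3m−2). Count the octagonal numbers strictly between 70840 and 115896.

42

The n-th octagonal number is n(3n−2).
Smallest index with value > 70840: n = 155 (giving 71765).
Largest index with value < 115896: n = 196 (giving 114856).
Indices 155 through 196: 42 terms.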